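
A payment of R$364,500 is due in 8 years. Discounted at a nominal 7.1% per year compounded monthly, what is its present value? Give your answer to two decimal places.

R$206,892.70

With 12 periods per year: i = 0.00591667, n = 96.
Discount factor = (1+0.00591667)^(−96) = 0.567607; PV = 364,500 × 0.567607 = 206,892.6968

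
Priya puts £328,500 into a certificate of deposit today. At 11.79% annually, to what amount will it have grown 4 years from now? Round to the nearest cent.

£513,035.24

328,500 × (1+0.1179)^4 = 328,500 × 1.561751 = 513,035.2412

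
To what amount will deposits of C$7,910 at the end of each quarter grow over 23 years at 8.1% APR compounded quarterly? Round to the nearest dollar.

i = 0.081/4 = 0.02025 per quarter; n = 23·4 = 92.
Accumulation factor s(92|0.02025) = 262.924838; FV = 7910 × 262.924838 = 2,079,735.4709

C$2,079,735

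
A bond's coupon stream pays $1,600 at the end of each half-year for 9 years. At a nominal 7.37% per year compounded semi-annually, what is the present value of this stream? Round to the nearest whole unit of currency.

$20,783

Periodic rate i = 0.0737/2 = 0.03685; n = 9 × 2 = 18 periods.
PV = 1600 × [1 − (1+0.03685)^(−18)] / 0.03685 = 1600 × 12.989671 = 20,783.4743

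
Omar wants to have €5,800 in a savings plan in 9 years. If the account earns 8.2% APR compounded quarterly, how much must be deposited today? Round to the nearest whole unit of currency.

With 4 periods per year: i = 0.0205, n = 36.
PV = 5,800 / (1 + 0.0205)^36 = 5,800 / 2.076196 = 2,793.5707

€2,794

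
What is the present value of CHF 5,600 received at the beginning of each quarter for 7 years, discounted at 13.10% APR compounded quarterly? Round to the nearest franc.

CHF 104,961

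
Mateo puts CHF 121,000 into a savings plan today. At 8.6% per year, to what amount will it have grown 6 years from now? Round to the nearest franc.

CHF 198,502

121,000 × (1+0.086)^6 = 121,000 × 1.640510 = 198,501.7418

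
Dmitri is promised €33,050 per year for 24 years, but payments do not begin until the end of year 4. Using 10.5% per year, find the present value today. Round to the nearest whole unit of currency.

Value one period before first payment (t=3): 33050 × [1 − (1+0.105)^(−24)] / 0.105 = 33050 × 8.656616 = 286,101.1586
Discount back 3 years: 286,101.1586 × (1+0.105)^(−3) = 286,101.1586 × 0.741162 = 212,047.3174

€212,047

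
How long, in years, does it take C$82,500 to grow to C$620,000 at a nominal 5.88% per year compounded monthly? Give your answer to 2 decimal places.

Periodic rate i = 0.0588/12 = 0.0049.
n = ln(620000/82500) / ln(1+0.0049) = ln(7.51515) / 0.004888 = 412.6242 months
= 412.6242/12 years

34.39 years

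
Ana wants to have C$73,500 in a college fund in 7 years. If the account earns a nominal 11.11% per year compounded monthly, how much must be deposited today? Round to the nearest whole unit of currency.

Periodic rate i = 0.1111/12 = 0.00925833; n = 7 × 12 = 84 periods.
Discount factor = (1+0.00925833)^(−84) = 0.461108; PV = 73,500 × 0.461108 = 33,891.4728

C$33,891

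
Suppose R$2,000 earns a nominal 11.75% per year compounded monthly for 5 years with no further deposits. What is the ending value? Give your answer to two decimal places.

R$3,588.70

i = 0.1175/12 = 0.00979167 per month; n = 5·12 = 60.
FV = PV·(1+i)^n = 2,000 × 1.794349 = 3,588.6982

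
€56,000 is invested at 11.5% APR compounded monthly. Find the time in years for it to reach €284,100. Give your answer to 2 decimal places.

14.19 years

Periodic rate i = 0.115/12 = 0.00958333.
(1+i)^n = 284100/56000 = 5.07321, so n = ln 5.07321 / ln 1.00958 = 170.2689 months
= 170.2689/12 years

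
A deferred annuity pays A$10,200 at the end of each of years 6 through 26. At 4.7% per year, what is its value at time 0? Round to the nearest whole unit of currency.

A$106,743

PV at t=5 (ordinary 21-year annuity): 10200 × a(21|0.047) = 10200 × 13.166578 = 134,299.0913
Discount back 5 years: 134,299.0913 × (1+0.047)^(−5) = 134,299.0913 × 0.794816 = 106,743.0643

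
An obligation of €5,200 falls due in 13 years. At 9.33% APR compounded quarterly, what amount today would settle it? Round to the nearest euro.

€1,568

i = 0.0933/4 = 0.023325 per quarter; n = 13·4 = 52.
PV = FV·(1+i)^(−n) = 5,200 × 0.301504 = 1,567.8228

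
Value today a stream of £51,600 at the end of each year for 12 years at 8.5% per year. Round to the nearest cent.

PV = 51600 × [1 − (1+0.085)^(−12)] / 0.085 = 51600 × 7.344686 = 378,985.8012

£378,985.80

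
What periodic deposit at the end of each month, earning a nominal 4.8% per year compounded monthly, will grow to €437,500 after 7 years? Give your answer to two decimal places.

€4,392.55

Periodic rate i = 0.048/12 = 0.004; n = 7 × 12 = 84 periods.
PMT = 437500 / ( [(1+0.004)^84 − 1] / 0.004 ) = 437500 / 99.600371 = 4,392.5539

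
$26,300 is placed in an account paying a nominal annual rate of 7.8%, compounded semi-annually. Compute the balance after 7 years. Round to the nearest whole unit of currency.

$44,934

Periodic rate i = 0.078/2 = 0.039; n = 7 × 2 = 14 periods.
FV = PV·(1+i)^n = 26,300 × 1.708511 = 44,933.8276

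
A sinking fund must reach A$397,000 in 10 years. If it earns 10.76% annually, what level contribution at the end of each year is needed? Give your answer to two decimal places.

A$24,017.02

FV-annuity factor = 16.529944; PMT = 397000 / 16.529944 = 24,017.0199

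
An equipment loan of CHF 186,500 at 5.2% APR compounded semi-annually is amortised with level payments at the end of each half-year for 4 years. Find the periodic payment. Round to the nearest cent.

With 2 periods per year: i = 0.026, n = 8.
PMT = 186500 / ( [1 − (1+0.026)^(−8)] / 0.026 ) = 186500 / 7.139662 = 26,121.6830

CHF 26,121.68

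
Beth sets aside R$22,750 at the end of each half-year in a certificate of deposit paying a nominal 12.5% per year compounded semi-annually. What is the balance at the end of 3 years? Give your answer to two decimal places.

R$159,690.89

With 2 periods per year: i = 0.0625, n = 6.
Accumulation factor s(6|0.0625) = 7.019380; FV = 22750 × 7.019380 = 159,690.8863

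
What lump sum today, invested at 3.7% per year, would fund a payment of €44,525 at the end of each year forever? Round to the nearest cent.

PV = C/r = 44525/0.037 = 1,203,378.3784

€1,203,378.38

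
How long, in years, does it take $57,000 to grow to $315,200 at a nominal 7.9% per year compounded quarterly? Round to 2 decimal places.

21.86 years

Periodic rate i = 0.079/4 = 0.01975.
n = ln(315200/57000) / ln(1+0.01975) = ln(5.52982) / 0.019557 = 87.4425 quarters
= 87.4425/4 years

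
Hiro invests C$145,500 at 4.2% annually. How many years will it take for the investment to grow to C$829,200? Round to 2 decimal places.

42.30 years

n = ln(829200/145500) / ln(1+0.042) = ln(5.69897) / 0.041142 = 42.2995 years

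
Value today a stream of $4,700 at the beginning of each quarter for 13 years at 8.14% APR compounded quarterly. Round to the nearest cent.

With 4 periods per year: i = 0.02035, n = 52.
Annuity factor a(52|0.02035) × (1+i) = 32.551583; PV = 4700 × 32.551583 = 152,992.4382
Payments are at the start of each period, so multiply by (1+i).

$152,992.44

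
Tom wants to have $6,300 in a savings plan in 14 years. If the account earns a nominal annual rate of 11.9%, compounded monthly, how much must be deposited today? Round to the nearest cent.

$1,200.52

i = 0.119/12 = 0.00991667 per month; n = 14·12 = 168.
PV = FV·(1+i)^(−n) = 6,300 × 0.190559 = 1,200.5215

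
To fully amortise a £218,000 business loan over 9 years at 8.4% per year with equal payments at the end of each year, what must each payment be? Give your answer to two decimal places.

£35,480.03

PMT = 218000 / ( [1 − (1+0.084)^(−9)] / 0.084 ) = 218000 / 6.144302 = 35,480.0281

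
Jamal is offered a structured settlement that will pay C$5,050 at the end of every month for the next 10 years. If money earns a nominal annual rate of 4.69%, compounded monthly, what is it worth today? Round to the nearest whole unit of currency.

i = 0.0469/12 = 0.00390833 per month; n = 10·12 = 120.
PV = 5050 × [1 − (1+0.00390833)^(−120)] / 0.00390833 = 5050 × 95.641856 = 482,991.3739

C$482,991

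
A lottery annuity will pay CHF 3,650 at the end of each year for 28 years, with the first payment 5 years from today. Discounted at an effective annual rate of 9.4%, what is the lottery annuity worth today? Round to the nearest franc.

PV at t=4 (ordinary 28-year annuity): 3650 × a(28|0.094) = 3650 × 9.778518 = 35,691.5917
Discount back 4 years: 35,691.5917 × (1+0.094)^(−4) = 35,691.5917 × 0.698121 = 24,917.0503

CHF 24,917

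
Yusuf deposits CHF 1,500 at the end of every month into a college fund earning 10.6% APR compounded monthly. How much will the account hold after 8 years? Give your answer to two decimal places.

CHF 225,219.79

Periodic rate i = 0.106/12 = 0.00883333; n = 8 × 12 = 96 periods.
FV = 1500 × [(1+0.00883333)^96 − 1] / 0.00883333 = 1500 × 150.146526 = 225,219.7888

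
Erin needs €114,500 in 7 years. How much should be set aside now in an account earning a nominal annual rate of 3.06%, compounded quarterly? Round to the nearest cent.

i = 0.0306/4 = 0.00765 per quarter; n = 7·4 = 28.
PV = 114,500 / (1 + 0.00765)^28 = 114,500 / 1.237861 = 92,498.2739

€92,498.27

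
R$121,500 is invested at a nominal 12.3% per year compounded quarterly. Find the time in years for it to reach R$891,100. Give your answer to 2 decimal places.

Periodic rate i = 0.123/4 = 0.03075.
(1+i)^n = 891100/121500 = 7.33416, so n = ln 7.33416 / ln 1.03075 = 65.7894 quarters
= 65.7894/4 years

16.45 years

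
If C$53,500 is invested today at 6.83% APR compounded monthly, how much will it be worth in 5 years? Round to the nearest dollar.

C$75,205

i = 0.0683/12 = 0.00569167 per month; n = 5·12 = 60.
FV = 53,500 × (1 + 0.00569167)^60 = 75,204.6808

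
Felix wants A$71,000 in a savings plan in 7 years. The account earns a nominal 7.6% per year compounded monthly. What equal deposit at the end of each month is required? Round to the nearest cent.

i = 0.076/12 = 0.00633333 per month; n = 7·12 = 84.
PMT = 71000 / ( [(1+0.00633333)^84 − 1] / 0.00633333 ) = 71000 / 110.444235 = 642.8584

A$642.86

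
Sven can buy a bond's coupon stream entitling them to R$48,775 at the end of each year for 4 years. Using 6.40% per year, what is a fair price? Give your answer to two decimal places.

Annuity factor a(4|0.064) = 3.433602; PV = 48775 × 3.433602 = 167,473.9311

R$167,473.93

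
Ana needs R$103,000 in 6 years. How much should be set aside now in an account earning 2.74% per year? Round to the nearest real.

R$87,579

PV = FV·(1+i)^(−n) = 103,000 × 0.850281 = 87,578.9747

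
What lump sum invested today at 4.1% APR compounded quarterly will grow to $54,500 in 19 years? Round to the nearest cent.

i = 0.041/4 = 0.01025 per quarter; n = 19·4 = 76.
PV = FV·(1+i)^(−n) = 54,500 × 0.460688 = 25,107.4849

$25,107.48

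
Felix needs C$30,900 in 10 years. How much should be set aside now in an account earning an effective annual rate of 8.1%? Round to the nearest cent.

C$14,180.83

PV = FV·(1+i)^(−n) = 30,900 × 0.458926 = 14,180.8264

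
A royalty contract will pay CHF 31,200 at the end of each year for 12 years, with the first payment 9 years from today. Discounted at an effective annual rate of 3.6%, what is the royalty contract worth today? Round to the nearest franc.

Value one period before first payment (t=8): 31200 × [1 − (1+0.036)^(−12)] / 0.036 = 31200 × 9.606711 = 299,729.3702
Discount back 8 years: 299,729.3702 × (1+0.036)^(−8) = 299,729.3702 × 0.753567 = 225,866.2066

CHF 225,866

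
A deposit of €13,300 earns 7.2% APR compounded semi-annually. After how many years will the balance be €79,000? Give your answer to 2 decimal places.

Periodic rate i = 0.072/2 = 0.036.
n = ln(79000/13300) / ln(1+0.036) = ln(5.93985) / 0.035367 = 50.3768 half-years
= 50.3768/2 years

25.19 years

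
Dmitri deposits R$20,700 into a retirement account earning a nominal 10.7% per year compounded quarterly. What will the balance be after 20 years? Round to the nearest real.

With 4 periods per year: i = 0.02675, n = 80.
FV = 20,700 × (1 + 0.02675)^80 = 171,059.5273

R$171,060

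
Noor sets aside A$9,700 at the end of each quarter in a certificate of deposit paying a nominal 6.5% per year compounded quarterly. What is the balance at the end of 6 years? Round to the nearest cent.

i = 0.065/4 = 0.01625 per quarter; n = 6·4 = 24.
FV = PMT · [(1+i)^n − 1] / i = 9700 · 29.068182 = 281,961.3625

A$281,961.36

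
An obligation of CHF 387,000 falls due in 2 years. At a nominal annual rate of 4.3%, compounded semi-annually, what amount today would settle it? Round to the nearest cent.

i = 0.043/2 = 0.0215 per half-year; n = 2·2 = 4.
PV = FV·(1+i)^(−n) = 387,000 × 0.918431 = 355,432.7823

CHF 355,432.78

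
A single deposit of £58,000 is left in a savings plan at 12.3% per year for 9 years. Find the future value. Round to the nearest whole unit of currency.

58,000 × (1+0.123)^9 = 58,000 × 2.840651 = 164,757.7301

£164,758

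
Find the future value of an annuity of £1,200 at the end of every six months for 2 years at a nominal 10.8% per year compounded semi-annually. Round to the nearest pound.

With 2 periods per year: i = 0.054, n = 4.
FV = 1200 × [(1+0.054)^4 − 1] / 0.054 = 1200 × 4.335821 = 5,202.9858

£5,203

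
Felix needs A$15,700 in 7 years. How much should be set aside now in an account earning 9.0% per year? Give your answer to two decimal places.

A$8,588.44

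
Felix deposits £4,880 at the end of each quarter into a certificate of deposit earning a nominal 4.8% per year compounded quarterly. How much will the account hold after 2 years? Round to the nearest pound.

£40,720

Periodic rate i = 0.048/4 = 0.012; n = 2 × 4 = 8 periods.
FV = PMT · [(1+i)^n − 1] / i = 4880 · 8.344186 = 40,719.6283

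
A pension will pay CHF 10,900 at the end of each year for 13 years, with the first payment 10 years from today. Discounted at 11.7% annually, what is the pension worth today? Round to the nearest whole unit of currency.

PV at t=9 (ordinary 13-year annuity): 10900 × a(13|0.117) = 10900 × 6.518752 = 71,054.3967
Discount back 9 years: 71,054.3967 × (1+0.117)^(−9) = 71,054.3967 × 0.369421 = 26,248.9780

CHF 26,249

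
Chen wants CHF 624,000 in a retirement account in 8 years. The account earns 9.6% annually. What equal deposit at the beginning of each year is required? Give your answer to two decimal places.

PMT = 624000 / ( [(1+0.096)^8 − 1] / 0.096 × (1+i) ) = 624000 / 12.353036 = 50,513.8968

CHF 50,513.90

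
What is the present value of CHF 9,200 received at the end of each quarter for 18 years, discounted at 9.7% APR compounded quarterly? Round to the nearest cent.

CHF 311,797.11

i = 0.097/4 = 0.02425 per quarter; n = 18·4 = 72.
PV = 9200 × [1 − (1+0.02425)^(−72)] / 0.02425 = 9200 × 33.890990 = 311,797.1067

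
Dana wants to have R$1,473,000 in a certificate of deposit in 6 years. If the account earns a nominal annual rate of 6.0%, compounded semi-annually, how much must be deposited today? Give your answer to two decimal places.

R$1,033,132.56

With 2 periods per year: i = 0.03, n = 12.
Discount factor = (1+0.03)^(−12) = 0.701380; PV = 1,473,000 × 0.701380 = 1,033,132.5635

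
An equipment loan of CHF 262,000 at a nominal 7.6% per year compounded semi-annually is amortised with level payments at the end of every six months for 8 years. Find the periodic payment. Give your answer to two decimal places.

Periodic rate i = 0.076/2 = 0.038; n = 8 × 2 = 16 periods.
PMT = 262000 / ( [1 − (1+0.038)^(−16)] / 0.038 ) = 262000 / 11.826111 = 22,154.3666

CHF 22,154.37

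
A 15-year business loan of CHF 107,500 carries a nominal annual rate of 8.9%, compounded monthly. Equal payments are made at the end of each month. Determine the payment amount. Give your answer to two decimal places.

i = 0.089/12 = 0.00741667 per month; n = 15·12 = 180.
PMT = 107500 / ( [1 − (1+0.00741667)^(−180)] / 0.00741667 ) = 107500 / 99.174234 = 1,083.9509

CHF 1,083.95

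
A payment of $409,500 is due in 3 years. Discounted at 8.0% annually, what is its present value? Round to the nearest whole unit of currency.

$325,074

Discount factor = (1+0.08)^(−3) = 0.793832; PV = 409,500 × 0.793832 = 325,074.3027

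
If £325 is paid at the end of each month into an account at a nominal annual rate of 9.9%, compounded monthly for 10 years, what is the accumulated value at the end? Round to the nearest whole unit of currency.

£66,195

i = 0.099/12 = 0.00825 per month; n = 10·12 = 120.
Accumulation factor s(120|0.00825) = 203.675925; FV = 325 × 203.675925 = 66,194.6758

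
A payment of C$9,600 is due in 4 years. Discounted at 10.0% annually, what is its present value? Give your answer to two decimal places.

C$6,556.93

Discount factor = (1+0.1)^(−4) = 0.683013; PV = 9,600 × 0.683013 = 6,556.9292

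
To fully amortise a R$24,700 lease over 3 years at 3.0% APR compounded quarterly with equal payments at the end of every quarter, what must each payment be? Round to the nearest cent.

R$2,160.05

With 4 periods per year: i = 0.0075, n = 12.
Annuity-PV factor = 11.434913; PMT = 24700 / 11.434913 = 2,160.0515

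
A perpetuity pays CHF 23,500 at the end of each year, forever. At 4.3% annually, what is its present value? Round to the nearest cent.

PV = C/r = 23500/0.043 = 546,511.6279

CHF 546,511.63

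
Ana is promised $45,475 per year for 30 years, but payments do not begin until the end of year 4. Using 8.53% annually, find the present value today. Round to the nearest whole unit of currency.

Value one period before first payment (t=3): 45475 × [1 − (1+0.0853)^(−30)] / 0.0853 = 45475 × 10.717425 = 487,374.8851
Discount back 3 years: 487,374.8851 × (1+0.0853)^(−3) = 487,374.8851 × 0.782259 = 381,253.4100

$381,253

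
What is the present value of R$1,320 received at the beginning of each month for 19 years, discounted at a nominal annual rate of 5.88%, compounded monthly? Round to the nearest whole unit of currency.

R$181,892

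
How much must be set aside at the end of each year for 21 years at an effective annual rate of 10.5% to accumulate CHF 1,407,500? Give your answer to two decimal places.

PMT = 1.4075e+06 / ( [(1+0.105)^21 − 1] / 0.105 ) = 1.4075e+06 / 67.997043 = 20,699.4296

CHF 20,699.43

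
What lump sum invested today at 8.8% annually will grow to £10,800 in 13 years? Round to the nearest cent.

£3,607.85

Discount factor = (1+0.088)^(−13) = 0.334060; PV = 10,800 × 0.334060 = 3,607.8470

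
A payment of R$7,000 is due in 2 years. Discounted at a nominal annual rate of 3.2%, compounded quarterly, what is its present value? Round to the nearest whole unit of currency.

With 4 periods per year: i = 0.008, n = 8.
PV = 7,000 / (1 + 0.008)^8 = 7,000 / 1.065821 = 6,567.7072

R$6,568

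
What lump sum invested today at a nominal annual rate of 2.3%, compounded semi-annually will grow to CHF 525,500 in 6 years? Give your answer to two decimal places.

CHF 458,122.98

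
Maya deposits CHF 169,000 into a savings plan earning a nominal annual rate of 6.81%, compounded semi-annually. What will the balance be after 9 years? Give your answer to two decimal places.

CHF 308,769.51

Periodic rate i = 0.0681/2 = 0.03405; n = 9 × 2 = 18 periods.
169,000 × (1+0.03405)^18 = 169,000 × 1.827039 = 308,769.5080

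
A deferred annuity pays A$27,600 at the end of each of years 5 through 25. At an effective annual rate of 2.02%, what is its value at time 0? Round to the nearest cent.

Value one period before first payment (t=4): 27600 × [1 − (1+0.0202)^(−21)] / 0.0202 = 27600 × 16.976983 = 468,564.7305
PV₀ = 468,564.7305 / (1+0.0202)^4 = 468,564.7305 / 1.083281 = 432,542.0346

A$432,542.03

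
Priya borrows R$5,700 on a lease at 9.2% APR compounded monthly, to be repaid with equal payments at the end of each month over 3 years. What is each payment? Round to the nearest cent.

i = 0.092/12 = 0.00766667 per month; n = 3·12 = 36.
PMT = 5700 / ( [1 − (1+0.00766667)^(−36)] / 0.00766667 ) = 5700 / 31.354944 = 181.7895

R$181.79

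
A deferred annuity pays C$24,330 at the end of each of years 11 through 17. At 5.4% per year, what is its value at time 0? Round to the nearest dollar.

Value one period before first payment (t=10): 24330 × [1 − (1+0.054)^(−7)] / 0.054 = 24330 × 5.703420 = 138,764.1980
PV₀ = 138,764.1980 / (1+0.054)^10 = 138,764.1980 / 1.692022 = 82,010.8515

C$82,011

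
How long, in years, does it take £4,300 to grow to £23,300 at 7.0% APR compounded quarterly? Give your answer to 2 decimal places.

24.35 years

Periodic rate i = 0.07/4 = 0.0175.
n = ln(23300/4300) / ln(1+0.0175) = ln(5.41860) / 0.017349 = 97.4047 quarters
= 97.4047/4 years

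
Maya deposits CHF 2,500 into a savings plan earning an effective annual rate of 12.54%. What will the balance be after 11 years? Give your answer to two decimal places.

CHF 9,168.87

FV = PV·(1+i)^n = 2,500 × 3.667550 = 9,168.8745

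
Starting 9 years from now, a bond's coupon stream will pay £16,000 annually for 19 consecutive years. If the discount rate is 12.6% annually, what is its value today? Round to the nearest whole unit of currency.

Value one period before first payment (t=8): 16000 × [1 − (1+0.126)^(−19)] / 0.126 = 16000 × 7.103978 = 113,663.6426
Discount back 8 years: 113,663.6426 × (1+0.126)^(−8) = 113,663.6426 × 0.386984 = 43,985.9976

£43,986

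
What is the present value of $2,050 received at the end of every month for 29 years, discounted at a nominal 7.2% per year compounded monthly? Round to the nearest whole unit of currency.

Periodic rate i = 0.072/12 = 0.006; n = 29 × 12 = 348 periods.
Annuity factor a(348|0.006) = 145.881598; PV = 2050 × 145.881598 = 299,057.2763

$299,057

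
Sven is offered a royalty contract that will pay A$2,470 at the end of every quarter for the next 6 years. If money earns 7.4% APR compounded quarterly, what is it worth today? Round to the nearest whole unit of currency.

A$47,521

i = 0.074/4 = 0.0185 per quarter; n = 6·4 = 24.
PV = 2470 × [1 − (1+0.0185)^(−24)] / 0.0185 = 2470 × 19.239289 = 47,521.0433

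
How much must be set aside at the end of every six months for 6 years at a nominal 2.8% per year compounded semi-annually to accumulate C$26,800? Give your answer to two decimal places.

With 2 periods per year: i = 0.014, n = 12.
FV-annuity factor = 12.968509; PMT = 26800 / 12.968509 = 2,066.5444

C$2,066.54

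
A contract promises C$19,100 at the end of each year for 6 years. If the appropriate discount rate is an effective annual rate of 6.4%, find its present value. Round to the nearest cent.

C$92,752.02

Annuity factor a(6|0.064) = 4.856127; PV = 19100 × 4.856127 = 92,752.0243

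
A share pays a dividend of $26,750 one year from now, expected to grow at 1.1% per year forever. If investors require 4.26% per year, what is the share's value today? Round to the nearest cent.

PV = D₁/(r − g) = 26750/(0.0426 − 0.011) = 846,518.9873

$846,518.99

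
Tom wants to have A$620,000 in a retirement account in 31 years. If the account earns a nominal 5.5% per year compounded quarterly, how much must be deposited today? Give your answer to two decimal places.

With 4 periods per year: i = 0.01375, n = 124.
PV = 620,000 / (1 + 0.01375)^124 = 620,000 / 5.437854 = 114,015.5678

A$114,015.57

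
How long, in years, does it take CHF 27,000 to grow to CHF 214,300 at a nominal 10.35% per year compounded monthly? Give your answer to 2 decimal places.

20.10 years

Periodic rate i = 0.1035/12 = 0.008625.
n = ln(214300/27000) / ln(1+0.008625) = ln(7.93704) / 0.008588 = 241.2128 months
= 241.2128/12 years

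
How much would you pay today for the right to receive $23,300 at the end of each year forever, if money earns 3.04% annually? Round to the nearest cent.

$766,447.37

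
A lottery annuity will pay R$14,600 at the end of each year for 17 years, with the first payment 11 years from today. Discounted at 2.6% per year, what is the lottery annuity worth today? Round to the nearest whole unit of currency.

R$153,614

Value one period before first payment (t=10): 14600 × [1 − (1+0.026)^(−17)] / 0.026 = 14600 × 13.600371 = 198,565.4167
Discount back 10 years: 198,565.4167 × (1+0.026)^(−10) = 198,565.4167 × 0.773618 = 153,613.7190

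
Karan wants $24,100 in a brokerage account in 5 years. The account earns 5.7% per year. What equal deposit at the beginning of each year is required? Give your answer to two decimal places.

FV-annuity factor × (1+i) = 5.922822; PMT = 24100 / 5.922822 = 4,069.0064

$4,069.01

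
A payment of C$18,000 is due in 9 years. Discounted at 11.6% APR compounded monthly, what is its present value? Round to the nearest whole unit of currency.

C$6,369

i = 0.116/12 = 0.00966667 per month; n = 9·12 = 108.
Discount factor = (1+0.00966667)^(−108) = 0.353813; PV = 18,000 × 0.353813 = 6,368.6370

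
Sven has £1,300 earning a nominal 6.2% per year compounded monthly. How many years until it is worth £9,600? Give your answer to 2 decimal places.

32.33 years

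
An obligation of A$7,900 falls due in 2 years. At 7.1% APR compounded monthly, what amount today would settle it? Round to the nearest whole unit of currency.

A$6,857

i = 0.071/12 = 0.00591667 per month; n = 2·12 = 24.
Discount factor = (1+0.00591667)^(−24) = 0.867984; PV = 7,900 × 0.867984 = 6,857.0766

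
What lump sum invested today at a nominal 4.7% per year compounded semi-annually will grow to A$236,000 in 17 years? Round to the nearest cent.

Periodic rate i = 0.047/2 = 0.0235; n = 17 × 2 = 34 periods.
PV = FV·(1+i)^(−n) = 236,000 × 0.453955 = 107,133.4782

A$107,133.48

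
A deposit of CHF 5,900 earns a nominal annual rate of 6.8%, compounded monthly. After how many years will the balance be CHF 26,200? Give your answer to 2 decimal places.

Periodic rate i = 0.068/12 = 0.00566667.
(1+i)^n = 26200/5900 = 4.44068, so n = ln 4.44068 / ln 1.00567 = 263.8283 months
= 263.8283/12 years

21.99 years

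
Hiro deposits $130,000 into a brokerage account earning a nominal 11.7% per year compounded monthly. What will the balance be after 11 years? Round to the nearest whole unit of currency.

$467,922

With 12 periods per year: i = 0.00975, n = 132.
FV = PV·(1+i)^n = 130,000 × 3.599397 = 467,921.6238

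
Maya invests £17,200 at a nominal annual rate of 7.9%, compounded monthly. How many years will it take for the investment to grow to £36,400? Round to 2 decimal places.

9.52 years

Periodic rate i = 0.079/12 = 0.00658333.
(1+i)^n = 36400/17200 = 2.11628, so n = ln 2.11628 / ln 1.00658 = 114.2467 months
= 114.2467/12 years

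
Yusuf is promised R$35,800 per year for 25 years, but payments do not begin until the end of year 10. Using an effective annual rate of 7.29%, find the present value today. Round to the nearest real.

Value one period before first payment (t=9): 35800 × [1 − (1+0.0729)^(−25)] / 0.0729 = 35800 × 11.355359 = 406,521.8476
PV₀ = 406,521.8476 / (1+0.0729)^9 = 406,521.8476 / 1.883793 = 215,799.6237

R$215,800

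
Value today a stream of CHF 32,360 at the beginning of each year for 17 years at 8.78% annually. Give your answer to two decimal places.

Annuity factor a(17|0.0878) × (1+i) = 9.426597; PV = 32360 × 9.426597 = 305,044.6774
(annuity-due: payments at period start, so ×(1+i).)

CHF 305,044.68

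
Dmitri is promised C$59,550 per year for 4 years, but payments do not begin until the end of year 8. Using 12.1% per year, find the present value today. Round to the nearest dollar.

C$81,138

PV at t=7 (ordinary 4-year annuity): 59550 × a(4|0.121) = 59550 × 3.030963 = 180,493.8706
PV₀ = 180,493.8706 / (1+0.121)^7 = 180,493.8706 / 2.224535 = 81,137.7892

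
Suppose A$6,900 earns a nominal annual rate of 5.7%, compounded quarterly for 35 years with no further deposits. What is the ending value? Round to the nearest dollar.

A$50,021

With 4 periods per year: i = 0.01425, n = 140.
FV = PV·(1+i)^n = 6,900 × 7.249404 = 50,020.8864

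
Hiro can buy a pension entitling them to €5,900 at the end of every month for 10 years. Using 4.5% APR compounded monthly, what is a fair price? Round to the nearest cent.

€569,287.01

With 12 periods per year: i = 0.00375, n = 120.
PV = 5900 × [1 − (1+0.00375)^(−120)] / 0.00375 = 5900 × 96.489324 = 569,287.0115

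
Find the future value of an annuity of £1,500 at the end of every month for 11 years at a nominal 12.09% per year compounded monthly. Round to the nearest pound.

£410,261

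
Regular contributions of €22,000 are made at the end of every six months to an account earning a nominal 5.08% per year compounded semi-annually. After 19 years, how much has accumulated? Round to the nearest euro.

€1,380,505

Periodic rate i = 0.0508/2 = 0.0254; n = 19 × 2 = 38 periods.
Accumulation factor s(38|0.0254) = 62.750245; FV = 22000 × 62.750245 = 1,380,505.3818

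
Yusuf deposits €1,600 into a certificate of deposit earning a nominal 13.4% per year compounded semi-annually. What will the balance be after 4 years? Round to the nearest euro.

With 2 periods per year: i = 0.067, n = 8.
FV = PV·(1+i)^n = 1,600 × 1.680023 = 2,688.0376

€2,688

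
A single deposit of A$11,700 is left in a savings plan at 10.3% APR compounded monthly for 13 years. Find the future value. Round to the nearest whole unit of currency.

A$44,384

i = 0.103/12 = 0.00858333 per month; n = 13·12 = 156.
FV = PV·(1+i)^n = 11,700 × 3.793489 = 44,383.8193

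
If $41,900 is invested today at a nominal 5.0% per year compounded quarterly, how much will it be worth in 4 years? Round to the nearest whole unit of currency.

$51,113

i = 0.05/4 = 0.0125 per quarter; n = 4·4 = 16.
FV = PV·(1+i)^n = 41,900 × 1.219890 = 51,113.3720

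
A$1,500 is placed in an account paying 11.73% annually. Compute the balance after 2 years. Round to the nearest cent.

1,500 × (1+0.1173)^2 = 1,500 × 1.248359 = 1,872.5389

A$1,872.54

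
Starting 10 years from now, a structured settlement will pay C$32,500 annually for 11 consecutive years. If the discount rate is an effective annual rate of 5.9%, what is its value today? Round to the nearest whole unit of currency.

Value one period before first payment (t=9): 32500 × [1 − (1+0.059)^(−11)] / 0.059 = 32500 × 7.927368 = 257,639.4761
PV₀ = 257,639.4761 / (1+0.059)^9 = 257,639.4761 / 1.675188 = 153,797.3196

C$153,797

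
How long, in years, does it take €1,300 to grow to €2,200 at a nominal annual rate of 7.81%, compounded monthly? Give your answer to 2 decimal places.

6.76 years

Periodic rate i = 0.0781/12 = 0.00650833.
n = ln(2200/1300) / ln(1+0.00650833) = ln(1.69231) / 0.006487 = 81.0965 months
= 81.0965/12 years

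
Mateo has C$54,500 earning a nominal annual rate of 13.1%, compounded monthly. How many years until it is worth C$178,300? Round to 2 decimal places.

Periodic rate i = 0.131/12 = 0.0109167.
(1+i)^n = 178300/54500 = 3.27156, so n = ln 3.27156 / ln 1.01092 = 109.1656 months
= 109.1656/12 years

9.10 years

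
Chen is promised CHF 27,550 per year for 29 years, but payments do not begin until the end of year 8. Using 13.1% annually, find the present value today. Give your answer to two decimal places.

Value one period before first payment (t=7): 27550 × [1 − (1+0.131)^(−29)] / 0.131 = 27550 × 7.418650 = 204,383.8022
Discount back 7 years: 204,383.8022 × (1+0.131)^(−7) = 204,383.8022 × 0.422437 = 86,339.2436

CHF 86,339.24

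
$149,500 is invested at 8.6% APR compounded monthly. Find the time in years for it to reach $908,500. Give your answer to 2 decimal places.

Periodic rate i = 0.086/12 = 0.00716667.
(1+i)^n = 908500/149500 = 6.07692, so n = ln 6.07692 / ln 1.00717 = 252.6917 months
= 252.6917/12 years

21.06 years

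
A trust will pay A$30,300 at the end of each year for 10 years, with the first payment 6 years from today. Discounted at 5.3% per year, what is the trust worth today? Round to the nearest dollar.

Value one period before first payment (t=5): 30300 × [1 − (1+0.053)^(−10)] / 0.053 = 30300 × 7.610464 = 230,597.0705
Discount back 5 years: 230,597.0705 × (1+0.053)^(−5) = 230,597.0705 × 0.772428 = 178,119.6896

A$178,120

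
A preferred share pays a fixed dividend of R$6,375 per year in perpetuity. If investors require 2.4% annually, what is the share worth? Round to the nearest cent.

PV = C/r = 6375/0.024 = 265,625.0000

R$265,625.00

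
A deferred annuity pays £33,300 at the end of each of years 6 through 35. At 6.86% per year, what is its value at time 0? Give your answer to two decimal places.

£300,774.77

PV at t=5 (ordinary 30-year annuity): 33300 × a(30|0.0686) = 33300 × 12.585574 = 419,099.6092
PV₀ = 419,099.6092 / (1+0.0686)^5 = 419,099.6092 / 1.393400 = 300,774.7723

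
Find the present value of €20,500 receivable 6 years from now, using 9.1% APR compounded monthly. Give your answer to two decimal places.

With 12 periods per year: i = 0.00758333, n = 72.
PV = FV·(1+i)^(−n) = 20,500 × 0.580457 = 11,899.3613

€11,899.36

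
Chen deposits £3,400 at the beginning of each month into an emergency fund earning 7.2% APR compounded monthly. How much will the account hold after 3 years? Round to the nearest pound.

£136,988

Periodic rate i = 0.072/12 = 0.006; n = 3 × 12 = 36 periods.
FV = 3400 × [(1+0.006)^36 − 1] / 0.006 × (1+i) = 3400 × 40.290569 = 136,987.9353
(annuity-due: payments at period start, so ×(1+i).)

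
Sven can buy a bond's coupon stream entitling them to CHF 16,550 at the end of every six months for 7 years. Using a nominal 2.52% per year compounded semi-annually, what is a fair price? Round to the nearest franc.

CHF 211,200

With 2 periods per year: i = 0.0126, n = 14.
PV = 16550 × [1 − (1+0.0126)^(−14)] / 0.0126 = 16550 × 12.761352 = 211,200.3813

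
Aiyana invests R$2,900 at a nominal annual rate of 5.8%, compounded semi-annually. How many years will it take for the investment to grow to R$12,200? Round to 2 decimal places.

25.13 years

Periodic rate i = 0.058/2 = 0.029.
n = ln(12200/2900) / ln(1+0.029) = ln(4.20690) / 0.028587 = 50.2572 half-years
= 50.2572/2 years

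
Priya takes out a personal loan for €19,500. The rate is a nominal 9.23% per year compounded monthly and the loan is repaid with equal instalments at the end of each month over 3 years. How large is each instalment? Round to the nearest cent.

€622.18

Periodic rate i = 0.0923/12 = 0.00769167; n = 3 × 12 = 36 periods.
PMT = 19500 / ( [1 − (1+0.00769167)^(−36)] / 0.00769167 ) = 19500 / 31.341197 = 622.1843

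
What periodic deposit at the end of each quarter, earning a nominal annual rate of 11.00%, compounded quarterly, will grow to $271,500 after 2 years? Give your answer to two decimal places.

With 4 periods per year: i = 0.0275, n = 8.
FV-annuity factor = 8.813838; PMT = 271500 / 8.813838 = 30,803.8328

$30,803.83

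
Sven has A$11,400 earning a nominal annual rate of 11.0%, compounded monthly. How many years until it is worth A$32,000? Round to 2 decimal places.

Periodic rate i = 0.11/12 = 0.00916667.
(1+i)^n = 32000/11400 = 2.80702, so n = ln 2.80702 / ln 1.00917 = 113.1105 months
= 113.1105/12 years

9.43 years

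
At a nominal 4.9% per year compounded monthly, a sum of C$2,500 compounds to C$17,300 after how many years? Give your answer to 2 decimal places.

Periodic rate i = 0.049/12 = 0.00408333.
n = ln(17300/2500) / ln(1+0.00408333) = ln(6.92000) / 0.004075 = 474.7010 months
= 474.7010/12 years

39.56 years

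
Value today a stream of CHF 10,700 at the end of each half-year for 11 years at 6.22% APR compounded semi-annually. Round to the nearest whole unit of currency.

i = 0.0622/2 = 0.0311 per half-year; n = 11·2 = 22.
PV = 10700 × [1 − (1+0.0311)^(−22)] / 0.0311 = 10700 × 15.762705 = 168,660.9422

CHF 168,661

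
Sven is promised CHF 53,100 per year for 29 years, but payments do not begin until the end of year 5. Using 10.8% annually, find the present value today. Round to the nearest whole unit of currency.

CHF 309,554

PV at t=4 (ordinary 29-year annuity): 53100 × a(29|0.108) = 53100 × 8.786192 = 466,546.7778
Discount back 4 years: 466,546.7778 × (1+0.108)^(−4) = 466,546.7778 × 0.663500 = 309,553.8093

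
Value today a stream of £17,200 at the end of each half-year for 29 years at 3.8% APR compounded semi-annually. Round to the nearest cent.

With 2 periods per year: i = 0.019, n = 58.
Annuity factor a(58|0.019) = 34.965355; PV = 17200 × 34.965355 = 601,404.1094

£601,404.11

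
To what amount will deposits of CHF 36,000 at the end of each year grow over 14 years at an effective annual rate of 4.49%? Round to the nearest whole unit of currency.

CHF 681,086

FV = PMT · [(1+i)^n − 1] / i = 36000 · 18.919051 = 681,085.8359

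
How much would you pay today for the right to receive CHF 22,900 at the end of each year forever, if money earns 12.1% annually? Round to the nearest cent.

CHF 189,256.20

PV = PMT / i = 22900 / 0.121 = 189,256.1983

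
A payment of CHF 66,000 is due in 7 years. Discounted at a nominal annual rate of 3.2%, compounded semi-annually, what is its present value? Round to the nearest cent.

CHF 52,848.42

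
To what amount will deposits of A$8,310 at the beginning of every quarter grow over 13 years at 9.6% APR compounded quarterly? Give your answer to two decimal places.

Periodic rate i = 0.096/4 = 0.024; n = 13 × 4 = 52 periods.
Accumulation factor s(52|0.024) × (1+i) = 103.782350; FV = 8310 × 103.782350 = 862,431.3292
(Beginning-of-period payments → annuity-due factor ×(1+i).)

A$862,431.33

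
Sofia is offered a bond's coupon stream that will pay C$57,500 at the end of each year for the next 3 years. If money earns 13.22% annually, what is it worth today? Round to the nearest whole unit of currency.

C$135,261

PV = PMT · [1 − (1+i)^(−n)] / i = 57500 · 2.352360 = 135,260.7168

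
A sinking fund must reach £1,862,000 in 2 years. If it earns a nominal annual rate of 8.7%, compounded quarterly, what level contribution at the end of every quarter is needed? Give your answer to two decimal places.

£215,603.48

i = 0.087/4 = 0.02175 per quarter; n = 2·4 = 8.
FV-annuity factor = 8.636224; PMT = 1.862e+06 / 8.636224 = 215,603.4758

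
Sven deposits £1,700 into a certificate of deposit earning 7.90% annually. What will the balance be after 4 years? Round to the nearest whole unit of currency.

£2,304

FV = 1,700 × (1 + 0.079)^4 = 2,304.2771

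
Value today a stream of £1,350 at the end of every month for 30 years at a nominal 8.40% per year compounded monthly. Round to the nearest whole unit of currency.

£177,203

i = 0.084/12 = 0.007 per month; n = 30·12 = 360.
PV = 1350 × [1 − (1+0.007)^(−360)] / 0.007 = 1350 × 131.261561 = 177,203.1068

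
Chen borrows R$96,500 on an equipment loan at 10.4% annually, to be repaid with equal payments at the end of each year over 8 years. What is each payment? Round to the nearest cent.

R$18,352.57

PMT = 96500 / ( [1 − (1+0.104)^(−8)] / 0.104 ) = 96500 / 5.258119 = 18,352.5719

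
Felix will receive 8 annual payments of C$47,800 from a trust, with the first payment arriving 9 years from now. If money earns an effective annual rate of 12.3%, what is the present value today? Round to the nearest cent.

C$92,897.01

PV at t=8 (ordinary 8-year annuity): 47800 × a(8|0.123) = 47800 × 4.916000 = 234,984.8070
PV₀ = 234,984.8070 / (1+0.123)^8 = 234,984.8070 / 2.529520 = 92,897.0095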